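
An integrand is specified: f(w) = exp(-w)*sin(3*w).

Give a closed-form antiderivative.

An antiderivative F(w) passes only if d/dw[F] lands on f(w) exactly.
Check: d/dw[(-sin(3*w) - 3*cos(3*w))*exp(-w)/10] = exp(-w)*sin(3*w) = f(w).

An antiderivative is F(w) = (-sin(3*w) - 3*cos(3*w))*exp(-w)/10.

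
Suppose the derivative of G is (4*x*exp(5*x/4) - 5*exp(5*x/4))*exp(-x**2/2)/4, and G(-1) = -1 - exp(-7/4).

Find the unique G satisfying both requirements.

G(x) = -exp(5*x/4)*exp(-x**2/2) - 1

The substitution u = -x**2/2 + 5*x/4 works: G'(x) is exactly (dG/du)*(du/dx) for that inner function.
A general antiderivative is -exp(-x**2/2 + 5*x/4) + C.
The condition gives C = -1 - exp(-7/4) - (-exp(-7/4)) = -1.
So G(x) = -exp(5*x/4)*exp(-x**2/2) - 1.
Check: d/dx[-exp(5*x/4)*exp(-x**2/2) - 1] = (4*x*exp(5*x/4) - 5*exp(5*x/4))*exp(-x**2/2)/4 = G'(x).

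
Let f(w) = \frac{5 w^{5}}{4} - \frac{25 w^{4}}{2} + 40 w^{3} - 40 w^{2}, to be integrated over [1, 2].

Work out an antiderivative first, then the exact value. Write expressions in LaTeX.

f matches the chain-rule pattern g'(h)*h' with inner function h(w) = - \frac{w^{2}}{2} + 2 w; substituting u = h(w) collapses the integral.
F(w) = \frac{5 w^{6}}{24} - \frac{5 w^{5}}{2} + 10 w^{4} - \frac{40 w^{3}}{3} is an antiderivative of f.
Check: d/dw[\frac{5 w^{6}}{24} - \frac{5 w^{5}}{2} + 10 w^{4} - \frac{40 w^{3}}{3}] = \frac{5 w^{5}}{4} - \frac{25 w^{4}}{2} + 40 w^{3} - 40 w^{2} = f(w).
F(2) = - \frac{40}{3}; F(1) = - \frac{45}{8}.
Integral = F(2) - F(1) = - \frac{185}{24}.

Antiderivative: F(w) = \frac{5 w^{6}}{24} - \frac{5 w^{5}}{2} + 10 w^{4} - \frac{40 w^{3}}{3}; value = - \frac{185}{24}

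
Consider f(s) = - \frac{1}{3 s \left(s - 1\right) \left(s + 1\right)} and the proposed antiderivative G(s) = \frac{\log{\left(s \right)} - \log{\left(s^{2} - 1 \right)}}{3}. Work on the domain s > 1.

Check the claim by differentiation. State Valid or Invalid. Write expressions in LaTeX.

d/ds[G] = \frac{- s^{2} - 1}{3 s^{3} - 3 s}
d/ds[G] - f(s) = - \frac{s}{3 s^{2} - 3} != 0.

Invalid: d/ds[G] - f = - \frac{s}{3 s^{2} - 3}, which is not 0.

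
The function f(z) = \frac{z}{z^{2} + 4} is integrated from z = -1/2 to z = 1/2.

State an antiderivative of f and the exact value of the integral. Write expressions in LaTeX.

Antiderivative: F(z) = \frac{\log{\left(z^{2} + 4 \right)}}{2}; value = 0

f matches the chain-rule pattern g'(h)*h' with inner function h(z) = z^{2} + 4; substituting u = h(z) collapses the integral.
F(z) = \frac{\log{\left(z^{2} + 4 \right)}}{2} is an antiderivative of f.
Check: d/dz[\frac{\log{\left(z^{2} + 4 \right)}}{2}] = \frac{z}{z^{2} + 4} = f(z).
F(1/2) = \frac{\log{\left(\frac{17}{4} \right)}}{2}; F(-1/2) = \frac{\log{\left(\frac{17}{4} \right)}}{2}.
Integral = F(1/2) - F(-1/2) = 0.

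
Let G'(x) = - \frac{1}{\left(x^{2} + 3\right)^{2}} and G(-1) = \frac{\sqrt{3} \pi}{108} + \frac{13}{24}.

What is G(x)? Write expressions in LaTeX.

Whatever form G(x) takes, its d/dx must return the stated G'(x).
A general antiderivative is - \frac{x}{6 x^{2} + 18} - \frac{\sqrt{3} \operatorname{atan}{\left(\frac{\sqrt{3} x}{3} \right)}}{18} + C.
The condition gives C = \frac{\sqrt{3} \pi}{108} + \frac{13}{24} - (\frac{1}{24} + \frac{\sqrt{3} \pi}{108}) = \frac{1}{2}.
So G(x) = - \frac{\sqrt{3} x^{2} \operatorname{atan}{\left(\frac{\sqrt{3} x}{3} \right)} - 9 x^{2} + 3 x + 3 \sqrt{3} \operatorname{atan}{\left(\frac{\sqrt{3} x}{3} \right)} - 27}{18 \left(x^{2} + 3\right)}.
Check: d/dx[- \frac{\sqrt{3} x^{2} \operatorname{atan}{\left(\frac{\sqrt{3} x}{3} \right)} - 9 x^{2} + 3 x + 3 \sqrt{3} \operatorname{atan}{\left(\frac{\sqrt{3} x}{3} \right)} - 27}{18 \left(x^{2} + 3\right)}] = - \frac{1}{x^{4} + 6 x^{2} + 9}, which equals G'(x).

G(x) = - \frac{\sqrt{3} x^{2} \operatorname{atan}{\left(\frac{\sqrt{3} x}{3} \right)} - 9 x^{2} + 3 x + 3 \sqrt{3} \operatorname{atan}{\left(\frac{\sqrt{3} x}{3} \right)} - 27}{18 \left(x^{2} + 3\right)}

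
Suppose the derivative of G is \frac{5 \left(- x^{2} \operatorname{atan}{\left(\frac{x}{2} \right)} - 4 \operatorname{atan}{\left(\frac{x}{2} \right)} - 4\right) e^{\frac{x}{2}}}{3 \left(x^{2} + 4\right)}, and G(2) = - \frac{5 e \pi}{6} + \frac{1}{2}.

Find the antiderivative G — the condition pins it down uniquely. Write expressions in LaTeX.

G(x) = - \frac{20 e^{\frac{x}{2}} \operatorname{atan}{\left(\frac{x}{2} \right)} - 3}{6}

Recognize the product-rule pattern: G'(x) = u'v + uv' with u = - \frac{10 \operatorname{atan}{\left(\frac{x}{2} \right)}}{3}, v = e^{\frac{x}{2}}, so integration by parts undoes it.
A general antiderivative is - \frac{10 e^{\frac{x}{2}} \operatorname{atan}{\left(\frac{x}{2} \right)}}{3} + C.
The condition gives C = - \frac{5 e \pi}{6} + \frac{1}{2} - (- \frac{5 e \pi}{6}) = \frac{1}{2}.
So G(x) = - \frac{20 e^{\frac{x}{2}} \operatorname{atan}{\left(\frac{x}{2} \right)} - 3}{6}.
Check: d/dx[- \frac{20 e^{\frac{x}{2}} \operatorname{atan}{\left(\frac{x}{2} \right)} - 3}{6}] = \frac{- 5 x^{2} e^{\frac{x}{2}} \operatorname{atan}{\left(\frac{x}{2} \right)} - 20 e^{\frac{x}{2}} \operatorname{atan}{\left(\frac{x}{2} \right)} - 20 e^{\frac{x}{2}}}{3 x^{2} + 12}, which equals G'(x).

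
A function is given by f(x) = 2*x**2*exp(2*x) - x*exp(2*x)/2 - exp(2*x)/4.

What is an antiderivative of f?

Recognize the product-rule pattern: f = u'v + uv' with u = x**2 - 5*x/4 + 1/2, v = exp(2*x), so integration by parts undoes it.
Check: d/dx[(4*x**2 - 5*x + 2)*exp(2*x)/4] = 2*x**2*exp(2*x) - x*exp(2*x)/2 - exp(2*x)/4 = f(x).

An antiderivative is F(x) = (4*x**2 - 5*x + 2)*exp(2*x)/4.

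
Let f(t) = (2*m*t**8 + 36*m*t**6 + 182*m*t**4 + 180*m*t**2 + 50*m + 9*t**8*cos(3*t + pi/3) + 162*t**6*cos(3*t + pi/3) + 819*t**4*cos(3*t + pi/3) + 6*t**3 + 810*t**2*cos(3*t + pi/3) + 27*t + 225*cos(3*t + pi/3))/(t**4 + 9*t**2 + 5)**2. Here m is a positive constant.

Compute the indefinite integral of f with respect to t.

F(t) = (4*m*t**5 + 36*m*t**3 + 20*m*t + 6*t**4*sin(3*t + pi/3) + 54*t**2*sin(3*t + pi/3) + 30*sin(3*t + pi/3) - 3)/(2*(t**4 + 9*t**2 + 5)) + C

Whatever form F(t) takes, F'(t) = f(t) is non-negotiable.
Check: d/dt[(4*m*t**5 + 36*m*t**3 + 20*m*t + 6*t**4*sin(3*t + pi/3) + 54*t**2*sin(3*t + pi/3) + 30*sin(3*t + pi/3) - 3)/(2*(t**4 + 9*t**2 + 5))] = (2*m*t**8 + 36*m*t**6 + 182*m*t**4 + 180*m*t**2 + 50*m + 9*t**8*cos(3*t + pi/3) + 162*t**6*cos(3*t + pi/3) + 819*t**4*cos(3*t + pi/3) + 6*t**3 + 810*t**2*cos(3*t + pi/3) + 27*t + 225*cos(3*t + pi/3))/(t**8 + 18*t**6 + 91*t**4 + 90*t**2 + 25), which equals f(t).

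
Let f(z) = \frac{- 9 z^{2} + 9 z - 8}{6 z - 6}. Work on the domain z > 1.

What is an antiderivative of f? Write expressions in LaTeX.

An antiderivative is F(z) = \frac{- 9 z^{2} - 16 \log{\left(4 z - 4 \right)} + 6}{12}.

Any candidate F(z) must reproduce f(z) exactly when differentiated.
Check: d/dz[\frac{- 9 z^{2} - 16 \log{\left(4 z - 4 \right)} + 6}{12}] = \frac{- 9 z^{2} + 9 z - 8}{6 z - 6} = f(z).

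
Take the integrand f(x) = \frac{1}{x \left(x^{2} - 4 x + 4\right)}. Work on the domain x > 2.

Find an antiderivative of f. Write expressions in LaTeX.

Factor the denominator (x \left(x - 2\right)^{2}) and decompose: f = - \frac{1}{4 \left(x - 2\right)} + \frac{1}{2 \left(x - 2\right)^{2}} + \frac{1}{4 x}; each piece integrates to a log, atan, or power term.
Check: d/dx[- \frac{- x \log{\left(x \right)} + x \log{\left(x - 2 \right)} + 2 \log{\left(x \right)} - 2 \log{\left(x - 2 \right)} + 2}{4 \left(x - 2\right)}] = \frac{1}{x^{3} - 4 x^{2} + 4 x}, which equals f(x).

An antiderivative is F(x) = - \frac{- x \log{\left(x \right)} + x \log{\left(x - 2 \right)} + 2 \log{\left(x \right)} - 2 \log{\left(x - 2 \right)} + 2}{4 \left(x - 2\right)}.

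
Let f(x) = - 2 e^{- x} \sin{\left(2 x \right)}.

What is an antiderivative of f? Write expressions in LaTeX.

An antiderivative F(x) passes only if d/dx[F] lands on f(x) exactly.
Check: d/dx[\frac{\left(2 \sin{\left(2 x \right)} + 4 \cos{\left(2 x \right)}\right) e^{- x}}{5}] = - 2 e^{- x} \sin{\left(2 x \right)} = f(x).

An antiderivative is F(x) = \frac{\left(2 \sin{\left(2 x \right)} + 4 \cos{\left(2 x \right)}\right) e^{- x}}{5}.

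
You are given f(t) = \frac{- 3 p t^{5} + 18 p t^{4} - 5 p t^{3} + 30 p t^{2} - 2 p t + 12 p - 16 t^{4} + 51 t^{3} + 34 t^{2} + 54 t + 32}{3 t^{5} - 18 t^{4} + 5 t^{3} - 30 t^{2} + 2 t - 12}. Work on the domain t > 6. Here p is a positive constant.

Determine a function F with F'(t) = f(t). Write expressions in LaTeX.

For F(t) to be correct the identity F'(t) - f(t) = 0 must hold.
Check: d/dt[- p t - 2 \log{\left(t - 6 \right)} - \frac{5 \log{\left(3 t^{2} + 2 \right)}}{3} - 3 \operatorname{atan}{\left(t \right)}] = \frac{- 3 p t^{5} + 18 p t^{4} - 5 p t^{3} + 30 p t^{2} - 2 p t + 12 p - 16 t^{4} + 51 t^{3} + 34 t^{2} + 54 t + 32}{3 t^{5} - 18 t^{4} + 5 t^{3} - 30 t^{2} + 2 t - 12} = f(t).

An antiderivative is F(t) = - p t - 2 \log{\left(t - 6 \right)} - \frac{5 \log{\left(3 t^{2} + 2 \right)}}{3} - 3 \operatorname{atan}{\left(t \right)}.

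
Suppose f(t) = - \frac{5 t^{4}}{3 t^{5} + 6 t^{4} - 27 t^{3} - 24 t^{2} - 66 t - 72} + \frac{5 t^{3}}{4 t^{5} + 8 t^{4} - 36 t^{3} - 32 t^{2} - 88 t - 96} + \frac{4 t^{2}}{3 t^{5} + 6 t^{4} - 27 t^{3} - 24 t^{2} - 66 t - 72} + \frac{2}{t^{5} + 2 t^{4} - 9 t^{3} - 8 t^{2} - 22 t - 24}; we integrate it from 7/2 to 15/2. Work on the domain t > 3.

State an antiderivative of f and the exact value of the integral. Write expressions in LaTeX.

Antiderivative: F(t) = \frac{- 28269 \log{\left(t - 3 \right)} - 1155 \log{\left(t + 1 \right)} - 127600 \log{\left(t + 4 \right)} - 4648 \log{\left(t^{2} + 2 \right)} + 15316 \sqrt{2} \operatorname{atan}{\left(\frac{\sqrt{2} t}{2} \right)}}{99792}; value = - \frac{725 \log{\left(\frac{23}{2} \right)}}{567} - \frac{4519 \log{\left(\frac{9}{2} \right)}}{16632} - \frac{547 \sqrt{2} \operatorname{atan}{\left(\frac{7 \sqrt{2}}{4} \right)}}{3564} - \frac{349 \log{\left(2 \right)}}{1232} - \frac{83 \log{\left(\frac{233}{4} \right)}}{1782} - \frac{5 \log{\left(\frac{17}{2} \right)}}{432} + \frac{83 \log{\left(\frac{57}{4} \right)}}{1782} + \frac{547 \sqrt{2} \operatorname{atan}{\left(\frac{15 \sqrt{2}}{4} \right)}}{3564} + \frac{725 \log{\left(\frac{15}{2} \right)}}{567}

Factor the denominator (12 \left(t - 3\right) \left(t + 1\right) \left(t + 4\right) \left(t^{2} + 2\right)) and decompose: f = - \frac{166 t - 547}{1782 \left(t^{2} + 2\right)} - \frac{725}{567 \left(t + 4\right)} - \frac{5}{432 \left(t + 1\right)} - \frac{349}{1232 \left(t - 3\right)}; each piece integrates to a log, atan, or power term.
F(t) = \frac{- 28269 \log{\left(t - 3 \right)} - 1155 \log{\left(t + 1 \right)} - 127600 \log{\left(t + 4 \right)} - 4648 \log{\left(t^{2} + 2 \right)} + 15316 \sqrt{2} \operatorname{atan}{\left(\frac{\sqrt{2} t}{2} \right)}}{99792} is an antiderivative of f.
Check: d/dt[\frac{- 28269 \log{\left(t - 3 \right)} - 1155 \log{\left(t + 1 \right)} - 127600 \log{\left(t + 4 \right)} - 4648 \log{\left(t^{2} + 2 \right)} + 15316 \sqrt{2} \operatorname{atan}{\left(\frac{\sqrt{2} t}{2} \right)}}{99792}] = \frac{- 20 t^{4} + 15 t^{3} + 16 t^{2} + 24}{12 t^{5} + 24 t^{4} - 108 t^{3} - 96 t^{2} - 264 t - 288}, which equals f(t).
F(15/2) = - \frac{725 \log{\left(\frac{23}{2} \right)}}{567} - \frac{349 \log{\left(\frac{9}{2} \right)}}{1232} - \frac{83 \log{\left(\frac{233}{4} \right)}}{1782} - \frac{5 \log{\left(\frac{17}{2} \right)}}{432} + \frac{547 \sqrt{2} \operatorname{atan}{\left(\frac{15 \sqrt{2}}{4} \right)}}{3564}; F(7/2) = - \frac{725 \log{\left(\frac{15}{2} \right)}}{567} - \frac{83 \log{\left(\frac{57}{4} \right)}}{1782} - \frac{5 \log{\left(\frac{9}{2} \right)}}{432} + \frac{349 \log{\left(2 \right)}}{1232} + \frac{547 \sqrt{2} \operatorname{atan}{\left(\frac{7 \sqrt{2}}{4} \right)}}{3564}.
Integral = F(15/2) - F(7/2) = - \frac{725 \log{\left(\frac{23}{2} \right)}}{567} - \frac{4519 \log{\left(\frac{9}{2} \right)}}{16632} - \frac{547 \sqrt{2} \operatorname{atan}{\left(\frac{7 \sqrt{2}}{4} \right)}}{3564} - \frac{349 \log{\left(2 \right)}}{1232} - \frac{83 \log{\left(\frac{233}{4} \right)}}{1782} - \frac{5 \log{\left(\frac{17}{2} \right)}}{432} + \frac{83 \log{\left(\frac{57}{4} \right)}}{1782} + \frac{547 \sqrt{2} \operatorname{atan}{\left(\frac{15 \sqrt{2}}{4} \right)}}{3564} + \frac{725 \log{\left(\frac{15}{2} \right)}}{567}.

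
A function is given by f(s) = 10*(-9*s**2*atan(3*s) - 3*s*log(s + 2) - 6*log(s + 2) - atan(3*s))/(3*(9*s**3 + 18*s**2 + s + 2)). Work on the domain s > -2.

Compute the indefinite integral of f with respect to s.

f has the shape u'v + uv' for u = -10*atan(3*s)/3 and v = log(s + 2) — it is the derivative of the product u*v.
Check: d/ds[-10*log(s + 2)*atan(3*s)/3] = (-90*s**2*atan(3*s) - 30*s*log(s + 2) - 60*log(s + 2) - 10*atan(3*s))/(27*s**3 + 54*s**2 + 3*s + 6), which equals f(s).

F(s) = -10*log(s + 2)*atan(3*s)/3 + C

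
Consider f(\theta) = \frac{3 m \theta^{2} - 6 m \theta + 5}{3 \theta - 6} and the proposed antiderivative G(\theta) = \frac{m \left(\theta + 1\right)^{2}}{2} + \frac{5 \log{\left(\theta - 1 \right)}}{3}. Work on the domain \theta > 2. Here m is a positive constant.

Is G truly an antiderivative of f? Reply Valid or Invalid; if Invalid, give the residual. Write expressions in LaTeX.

d/d\theta[G] = \frac{3 m \theta^{2} - 3 m + 5}{3 \theta - 3}
d/d\theta[G] - f(\theta) = \frac{3 m \theta^{2} - 9 m \theta + 6 m - 5}{3 \theta^{2} - 9 \theta + 6} != 0.

Invalid: d/d\theta[G] - f = \frac{3 m \theta^{2} - 9 m \theta + 6 m - 5}{3 \theta^{2} - 9 \theta + 6}, which is not 0.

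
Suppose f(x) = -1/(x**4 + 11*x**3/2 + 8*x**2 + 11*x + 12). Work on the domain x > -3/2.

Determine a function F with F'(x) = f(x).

An antiderivative is F(x) = -(144*log(x + 3/2) - 34*log(x + 4) - 55*log(x**2 + 2) + 40*sqrt(2)*atan(sqrt(2)*x/2))/1530.

The denominator factors as (x + 4)*(2*x + 3)*(x**2 + 2); partial fractions split f into directly integrable pieces: (11*x - 8)/(153*(x**2 + 2)) - 16/(85*(2*x + 3)) + 1/(45*(x + 4)).
Check: d/dx[-(144*log(x + 3/2) - 34*log(x + 4) - 55*log(x**2 + 2) + 40*sqrt(2)*atan(sqrt(2)*x/2))/1530] = -2/(2*x**4 + 11*x**3 + 16*x**2 + 22*x + 24), which equals f(x).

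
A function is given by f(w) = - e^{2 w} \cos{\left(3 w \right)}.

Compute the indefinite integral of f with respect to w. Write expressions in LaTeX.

An antiderivative F(w) passes only if d/dw[F] lands on f(w) exactly.
Check: d/dw[- \frac{\left(3 \sin{\left(3 w \right)} + 2 \cos{\left(3 w \right)}\right) e^{2 w}}{13}] = - e^{2 w} \cos{\left(3 w \right)} = f(w).

F(w) = - \frac{\left(3 \sin{\left(3 w \right)} + 2 \cos{\left(3 w \right)}\right) e^{2 w}}{13} + C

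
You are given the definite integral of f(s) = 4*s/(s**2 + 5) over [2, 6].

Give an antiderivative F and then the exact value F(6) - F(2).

Antiderivative: F(s) = 2*log(s**2 + 5); value = -2*log(9) + 2*log(41)

f matches the chain-rule pattern g'(h)*h' with inner function h(s) = s**2 + 5; substituting u = h(s) collapses the integral.
F(s) = 2*log(s**2 + 5) is an antiderivative of f.
Check: d/ds[2*log(s**2 + 5)] = 4*s/(s**2 + 5) = f(s).
F(6) = 2*log(41); F(2) = 2*log(9).
Integral = F(6) - F(2) = -2*log(9) + 2*log(41).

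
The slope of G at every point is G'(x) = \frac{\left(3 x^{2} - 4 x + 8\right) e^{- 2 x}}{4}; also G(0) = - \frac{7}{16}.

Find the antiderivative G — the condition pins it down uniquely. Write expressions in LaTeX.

Recognize the product-rule pattern: G'(x) = u'v + uv' with u = - \frac{3 x^{2}}{8} + \frac{x}{8} - \frac{15}{16}, v = e^{- 2 x}, so integration by parts undoes it.
A general antiderivative is \frac{\left(- 6 x^{2} + 2 x - 15\right) e^{- 2 x}}{16} + C.
The condition gives C = - \frac{7}{16} - (- \frac{15}{16}) = \frac{1}{2}.
So G(x) = \frac{\left(- 6 x^{2} + 2 x + 8 e^{2 x} - 15\right) e^{- 2 x}}{16}.
Check: d/dx[\frac{\left(- 6 x^{2} + 2 x + 8 e^{2 x} - 15\right) e^{- 2 x}}{16}] = \frac{\left(3 x^{2} - 4 x + 8\right) e^{- 2 x}}{4} = G'(x).

G(x) = \frac{\left(- 6 x^{2} + 2 x + 8 e^{2 x} - 15\right) e^{- 2 x}}{16}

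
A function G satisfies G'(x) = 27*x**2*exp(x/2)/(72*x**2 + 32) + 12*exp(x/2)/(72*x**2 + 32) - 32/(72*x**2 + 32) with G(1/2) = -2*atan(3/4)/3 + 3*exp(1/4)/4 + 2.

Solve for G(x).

The integrand splits into summands that can be handled one at a time.
A general antiderivative is 3*exp(x/2)/4 - 2*atan(3*x/2)/3 + C.
The condition gives C = -2*atan(3/4)/3 + 3*exp(1/4)/4 + 2 - (-2*atan(3/4)/3 + 3*exp(1/4)/4) = 2.
So G(x) = -(-9*exp(x/2) + 8*atan(3*x/2) - 24)/12.
Check: d/dx[-(-9*exp(x/2) + 8*atan(3*x/2) - 24)/12] = (27*x**2*exp(x/2) + 12*exp(x/2) - 32)/(72*x**2 + 32), which equals G'(x).

G(x) = -(-9*exp(x/2) + 8*atan(3*x/2) - 24)/12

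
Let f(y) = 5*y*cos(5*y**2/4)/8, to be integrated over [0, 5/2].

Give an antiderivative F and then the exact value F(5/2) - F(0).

Antiderivative: F(y) = sin(5*y**2/4)/4; value = sin(125/16)/4

f matches the chain-rule pattern g'(h)*h' with inner function h(y) = 5*y**2/4; substituting u = h(y) collapses the integral.
F(y) = sin(5*y**2/4)/4 is an antiderivative of f.
Check: d/dy[sin(5*y**2/4)/4] = 5*y*cos(5*y**2/4)/8 = f(y).
F(5/2) = sin(125/16)/4; F(0) = 0.
Integral = F(5/2) - F(0) = sin(125/16)/4.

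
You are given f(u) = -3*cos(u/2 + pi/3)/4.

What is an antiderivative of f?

A first test for any F(u): its u-derivative must equal f(u) identically.
Check: d/du[-3*sin(u/2 + pi/3)/2] = -3*cos(u/2 + pi/3)/4 = f(u).

An antiderivative is F(u) = -3*sin(u/2 + pi/3)/2.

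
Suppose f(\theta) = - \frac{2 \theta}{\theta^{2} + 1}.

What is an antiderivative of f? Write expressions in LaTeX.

The substitution u = 2 \theta^{2} + 2 works: f is exactly (dF/du)*(du/d\theta) for that inner function.
Check: d/d\theta[- \log{\left(2 \theta^{2} + 2 \right)}] = - \frac{2 \theta}{\theta^{2} + 1} = f(\theta).

An antiderivative is F(\theta) = - \log{\left(2 \theta^{2} + 2 \right)}.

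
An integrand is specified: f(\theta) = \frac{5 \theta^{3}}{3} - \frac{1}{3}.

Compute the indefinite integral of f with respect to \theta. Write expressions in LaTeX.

F(\theta) = \frac{\theta \left(5 \theta^{3} - 4\right)}{12} + C

Whatever form F(\theta) takes, F'(\theta) = f(\theta) is non-negotiable.
Check: d/d\theta[\frac{\theta \left(5 \theta^{3} - 4\right)}{12}] = \frac{5 \theta^{3}}{3} - \frac{1}{3} = f(\theta).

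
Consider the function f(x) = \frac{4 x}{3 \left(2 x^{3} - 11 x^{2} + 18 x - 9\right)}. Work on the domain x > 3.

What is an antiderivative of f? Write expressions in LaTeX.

Factor the denominator (3 \left(x - 3\right) \left(x - 1\right) \left(2 x - 3\right)) and decompose: f = - \frac{8}{3 \left(2 x - 3\right)} + \frac{2}{3 \left(x - 1\right)} + \frac{2}{3 \left(x - 3\right)}; each piece integrates to a log, atan, or power term.
Check: d/dx[\frac{2 \left(- 2 \log{\left(2 x - 3 \right)} + \log{\left(x^{2} - 4 x + 3 \right)}\right)}{3}] = \frac{4 x}{6 x^{3} - 33 x^{2} + 54 x - 27}, which equals f(x).

An antiderivative is F(x) = \frac{2 \left(- 2 \log{\left(2 x - 3 \right)} + \log{\left(x^{2} - 4 x + 3 \right)}\right)}{3}.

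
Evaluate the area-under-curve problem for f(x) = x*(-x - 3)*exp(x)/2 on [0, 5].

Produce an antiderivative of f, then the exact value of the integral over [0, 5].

Recognize the product-rule pattern: f = u'v + uv' with u = -x**2/2 - x/2 + 1/2, v = exp(x), so integration by parts undoes it.
F(x) = -x**2*exp(x)/2 - x*exp(x)/2 + exp(x)/2 is an antiderivative of f.
Check: d/dx[-x**2*exp(x)/2 - x*exp(x)/2 + exp(x)/2] = -x**2*exp(x)/2 - 3*x*exp(x)/2, which equals f(x).
F(5) = -29*exp(5)/2; F(0) = 1/2.
Integral = F(5) - F(0) = -29*exp(5)/2 - 1/2.

Antiderivative: F(x) = -x**2*exp(x)/2 - x*exp(x)/2 + exp(x)/2; value = -29*exp(5)/2 - 1/2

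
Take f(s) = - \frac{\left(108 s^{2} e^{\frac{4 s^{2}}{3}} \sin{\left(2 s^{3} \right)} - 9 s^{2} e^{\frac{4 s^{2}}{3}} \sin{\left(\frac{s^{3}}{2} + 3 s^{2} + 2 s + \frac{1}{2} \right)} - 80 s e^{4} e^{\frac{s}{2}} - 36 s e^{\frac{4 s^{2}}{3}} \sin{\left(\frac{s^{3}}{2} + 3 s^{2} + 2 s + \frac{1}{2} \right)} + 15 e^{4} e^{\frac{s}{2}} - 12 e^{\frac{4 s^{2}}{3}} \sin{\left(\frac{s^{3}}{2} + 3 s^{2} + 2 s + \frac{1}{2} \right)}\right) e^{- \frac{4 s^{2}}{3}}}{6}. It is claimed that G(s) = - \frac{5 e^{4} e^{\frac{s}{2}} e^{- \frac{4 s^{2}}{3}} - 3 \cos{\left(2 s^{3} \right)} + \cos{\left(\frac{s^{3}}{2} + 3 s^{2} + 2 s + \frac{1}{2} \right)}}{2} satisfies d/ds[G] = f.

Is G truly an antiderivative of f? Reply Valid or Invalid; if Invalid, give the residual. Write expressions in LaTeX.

d/ds[G] = \frac{\left(- 108 s^{2} e^{\frac{4 s^{2}}{3}} \sin{\left(2 s^{3} \right)} + 9 s^{2} e^{\frac{4 s^{2}}{3}} \sin{\left(\frac{s^{3}}{2} + 3 s^{2} + 2 s + \frac{1}{2} \right)} + 80 s e^{4} e^{\frac{s}{2}} + 36 s e^{\frac{4 s^{2}}{3}} \sin{\left(\frac{s^{3}}{2} + 3 s^{2} + 2 s + \frac{1}{2} \right)} - 15 e^{4} e^{\frac{s}{2}} + 12 e^{\frac{4 s^{2}}{3}} \sin{\left(\frac{s^{3}}{2} + 3 s^{2} + 2 s + \frac{1}{2} \right)}\right) e^{- \frac{4 s^{2}}{3}}}{12}
d/ds[G] - f(s) = \frac{\left(108 s^{2} e^{\frac{4 s^{2}}{3}} \sin{\left(2 s^{3} \right)} - 9 s^{2} e^{\frac{4 s^{2}}{3}} \sin{\left(\frac{s^{3}}{2} + 3 s^{2} + 2 s + \frac{1}{2} \right)} - 80 s e^{4} e^{\frac{s}{2}} - 36 s e^{\frac{4 s^{2}}{3}} \sin{\left(\frac{s^{3}}{2} + 3 s^{2} + 2 s + \frac{1}{2} \right)} + 15 e^{4} e^{\frac{s}{2}} - 12 e^{\frac{4 s^{2}}{3}} \sin{\left(\frac{s^{3}}{2} + 3 s^{2} + 2 s + \frac{1}{2} \right)}\right) e^{- \frac{4 s^{2}}{3}}}{12} != 0.

Invalid: d/ds[G] - f = \frac{\left(108 s^{2} e^{\frac{4 s^{2}}{3}} \sin{\left(2 s^{3} \right)} - 9 s^{2} e^{\frac{4 s^{2}}{3}} \sin{\left(\frac{s^{3}}{2} + 3 s^{2} + 2 s + \frac{1}{2} \right)} - 80 s e^{4} e^{\frac{s}{2}} - 36 s e^{\frac{4 s^{2}}{3}} \sin{\left(\frac{s^{3}}{2} + 3 s^{2} + 2 s + \frac{1}{2} \right)} + 15 e^{4} e^{\frac{s}{2}} - 12 e^{\frac{4 s^{2}}{3}} \sin{\left(\frac{s^{3}}{2} + 3 s^{2} + 2 s + \frac{1}{2} \right)}\right) e^{- \frac{4 s^{2}}{3}}}{12}, which is not 0.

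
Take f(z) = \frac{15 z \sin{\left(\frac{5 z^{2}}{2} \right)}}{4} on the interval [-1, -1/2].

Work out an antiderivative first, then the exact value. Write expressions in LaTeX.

Antiderivative: F(z) = - \frac{3 \cos{\left(\frac{5 z^{2}}{2} \right)}}{4}; value = - \frac{3 \cos{\left(\frac{5}{8} \right)}}{4} + \frac{3 \cos{\left(\frac{5}{2} \right)}}{4}

f matches the chain-rule pattern g'(h)*h' with inner function h(z) = \frac{5 z^{2}}{2}; substituting u = h(z) collapses the integral.
F(z) = - \frac{3 \cos{\left(\frac{5 z^{2}}{2} \right)}}{4} is an antiderivative of f.
Check: d/dz[- \frac{3 \cos{\left(\frac{5 z^{2}}{2} \right)}}{4}] = \frac{15 z \sin{\left(\frac{5 z^{2}}{2} \right)}}{4} = f(z).
F(-1/2) = - \frac{3 \cos{\left(\frac{5}{8} \right)}}{4}; F(-1) = - \frac{3 \cos{\left(\frac{5}{2} \right)}}{4}.
Integral = F(-1/2) - F(-1) = - \frac{3 \cos{\left(\frac{5}{8} \right)}}{4} + \frac{3 \cos{\left(\frac{5}{2} \right)}}{4}.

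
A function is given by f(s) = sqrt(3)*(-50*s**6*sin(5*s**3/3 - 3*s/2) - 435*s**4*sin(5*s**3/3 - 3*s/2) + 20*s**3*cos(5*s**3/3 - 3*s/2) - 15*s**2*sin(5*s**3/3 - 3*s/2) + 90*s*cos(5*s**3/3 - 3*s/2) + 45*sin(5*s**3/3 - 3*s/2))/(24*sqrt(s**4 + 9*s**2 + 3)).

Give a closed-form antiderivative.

Recognize the product-rule pattern: f = u'v + uv' with u = 5*sqrt(s**4/3 + 3*s**2 + 1)/4, v = cos(5*s**3/3 - 3*s/2), so integration by parts undoes it.
Check: d/ds[5*sqrt(3)*sqrt(s**4 + 9*s**2 + 3)*cos(5*s**3/3 - 3*s/2)/12] = (-50*sqrt(3)*s**6*sin(5*s**3/3 - 3*s/2) - 435*sqrt(3)*s**4*sin(5*s**3/3 - 3*s/2) + 20*sqrt(3)*s**3*cos(5*s**3/3 - 3*s/2) - 15*sqrt(3)*s**2*sin(5*s**3/3 - 3*s/2) + 90*sqrt(3)*s*cos(5*s**3/3 - 3*s/2) + 45*sqrt(3)*sin(5*s**3/3 - 3*s/2))/(24*sqrt(s**4 + 9*s**2 + 3)), which equals f(s).

An antiderivative is F(s) = 5*sqrt(3)*sqrt(s**4 + 9*s**2 + 3)*cos(5*s**3/3 - 3*s/2)/12.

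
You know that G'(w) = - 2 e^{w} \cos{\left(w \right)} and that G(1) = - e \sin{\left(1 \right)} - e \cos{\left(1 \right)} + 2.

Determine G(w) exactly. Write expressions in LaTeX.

Any candidate G(w) must reproduce the stated G'(w) exactly.
A general antiderivative is - e^{w} \sin{\left(w \right)} - e^{w} \cos{\left(w \right)} + C.
The condition gives C = - e \sin{\left(1 \right)} - e \cos{\left(1 \right)} + 2 - (- e \sin{\left(1 \right)} - e \cos{\left(1 \right)}) = 2.
So G(w) = - e^{w} \sin{\left(w \right)} - e^{w} \cos{\left(w \right)} + 2.
Check: d/dw[- e^{w} \sin{\left(w \right)} - e^{w} \cos{\left(w \right)} + 2] = - 2 e^{w} \cos{\left(w \right)} = G'(w).

G(w) = - e^{w} \sin{\left(w \right)} - e^{w} \cos{\left(w \right)} + 2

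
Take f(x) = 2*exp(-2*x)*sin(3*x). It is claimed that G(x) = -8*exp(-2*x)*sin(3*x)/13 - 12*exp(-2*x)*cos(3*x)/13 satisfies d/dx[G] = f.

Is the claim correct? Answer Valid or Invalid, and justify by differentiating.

Invalid: d/dx[G] - f = 2*exp(-2*x)*sin(3*x), which is not 0.

d/dx[G] = 4*exp(-2*x)*sin(3*x)
d/dx[G] - f(x) = 2*exp(-2*x)*sin(3*x) != 0.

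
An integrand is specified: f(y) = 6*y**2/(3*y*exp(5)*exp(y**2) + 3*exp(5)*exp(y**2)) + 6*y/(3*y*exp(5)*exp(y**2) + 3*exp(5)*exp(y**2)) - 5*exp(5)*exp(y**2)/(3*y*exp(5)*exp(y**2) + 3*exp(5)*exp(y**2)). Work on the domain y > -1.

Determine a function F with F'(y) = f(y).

An antiderivative is F(y) = -exp(-y**2 - 5) - 5*log(2*y + 2)/3.

The integrand splits into summands that can be handled one at a time.
Check: d/dy[-exp(-y**2 - 5) - 5*log(2*y + 2)/3] = (6*y**2 + 6*y - 5*exp(5)*exp(y**2))/(3*y*exp(5)*exp(y**2) + 3*exp(5)*exp(y**2)), which equals f(y).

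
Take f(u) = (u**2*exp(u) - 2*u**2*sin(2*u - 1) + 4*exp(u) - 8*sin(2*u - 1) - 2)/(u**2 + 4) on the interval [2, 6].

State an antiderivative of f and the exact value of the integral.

Antiderivative: F(u) = exp(u) + cos(2*u - 1) - atan(u/2); value = -exp(2) - atan(3) + cos(11) + pi/4 - cos(3) + exp(6)

Whatever form F(u) takes, F'(u) = f(u) is non-negotiable.
F(u) = exp(u) + cos(2*u - 1) - atan(u/2) is an antiderivative of f.
Check: d/du[exp(u) + cos(2*u - 1) - atan(u/2)] = (u**2*exp(u) - 2*u**2*sin(2*u - 1) + 4*exp(u) - 8*sin(2*u - 1) - 2)/(u**2 + 4) = f(u).
F(6) = -atan(3) + cos(11) + exp(6); F(2) = cos(3) - pi/4 + exp(2).
Integral = F(6) - F(2) = -exp(2) - atan(3) + cos(11) + pi/4 - cos(3) + exp(6).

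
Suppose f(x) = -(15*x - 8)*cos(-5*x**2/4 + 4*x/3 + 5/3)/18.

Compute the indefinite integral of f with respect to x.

f matches the chain-rule pattern g'(h)*h' with inner function h(x) = -5*x**2/4 + 4*x/3 + 5/3; substituting u = h(x) collapses the integral.
Check: d/dx[sin(-5*x**2/4 + 4*x/3 + 5/3)/3] = -5*x*cos(-5*x**2/4 + 4*x/3 + 5/3)/6 + 4*cos(-5*x**2/4 + 4*x/3 + 5/3)/9, which equals f(x).

F(x) = sin(-5*x**2/4 + 4*x/3 + 5/3)/3 + C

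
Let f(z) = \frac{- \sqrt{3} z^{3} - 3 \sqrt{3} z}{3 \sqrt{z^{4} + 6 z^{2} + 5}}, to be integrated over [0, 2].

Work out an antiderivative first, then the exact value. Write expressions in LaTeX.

The substitution u = \frac{z^{4}}{3} + 2 z^{2} + \frac{5}{3} works: f is exactly (dF/du)*(du/dz) for that inner function.
F(z) = - \frac{\sqrt{\frac{z^{4}}{3} + 2 z^{2} + \frac{5}{3}}}{2} is an antiderivative of f.
Check: d/dz[- \frac{\sqrt{\frac{z^{4}}{3} + 2 z^{2} + \frac{5}{3}}}{2}] = \frac{- \sqrt{3} z^{3} - 3 \sqrt{3} z}{3 \sqrt{z^{4} + 6 z^{2} + 5}} = f(z).
F(2) = - \frac{\sqrt{15}}{2}; F(0) = - \frac{\sqrt{15}}{6}.
Integral = F(2) - F(0) = - \frac{\sqrt{15}}{3}.

Antiderivative: F(z) = - \frac{\sqrt{\frac{z^{4}}{3} + 2 z^{2} + \frac{5}{3}}}{2}; value = - \frac{\sqrt{15}}{3}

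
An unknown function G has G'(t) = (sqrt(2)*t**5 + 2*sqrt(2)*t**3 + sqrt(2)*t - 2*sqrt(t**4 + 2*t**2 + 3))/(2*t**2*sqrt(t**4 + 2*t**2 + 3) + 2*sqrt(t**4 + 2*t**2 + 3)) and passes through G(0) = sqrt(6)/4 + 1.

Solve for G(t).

Differentiate the proposed G(t) back; it has to land on the given G'(t).
A general antiderivative is sqrt(2*t**4 + 4*t**2 + 6)/4 - atan(t) + C.
The condition gives C = sqrt(6)/4 + 1 - (sqrt(6)/4) = 1.
So G(t) = sqrt(2*t**4 + 4*t**2 + 6)/4 - atan(t) + 1.
Check: d/dt[sqrt(2*t**4 + 4*t**2 + 6)/4 - atan(t) + 1] = (sqrt(2)*t**5 + 2*sqrt(2)*t**3 + sqrt(2)*t - 2*sqrt(t**4 + 2*t**2 + 3))/(2*t**2*sqrt(t**4 + 2*t**2 + 3) + 2*sqrt(t**4 + 2*t**2 + 3)) = G'(t).

G(t) = sqrt(2*t**4 + 4*t**2 + 6)/4 - atan(t) + 1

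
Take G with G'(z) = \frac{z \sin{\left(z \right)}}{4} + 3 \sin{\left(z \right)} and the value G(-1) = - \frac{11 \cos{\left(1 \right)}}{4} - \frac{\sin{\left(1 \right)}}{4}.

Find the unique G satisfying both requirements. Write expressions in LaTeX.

The integrand splits into summands that can be handled one at a time.
A general antiderivative is - \frac{z \cos{\left(z \right)}}{4} + \frac{\sin{\left(z \right)}}{4} - 3 \cos{\left(z \right)} + C.
The condition gives C = - \frac{11 \cos{\left(1 \right)}}{4} - \frac{\sin{\left(1 \right)}}{4} - (- \frac{11 \cos{\left(1 \right)}}{4} - \frac{\sin{\left(1 \right)}}{4}) = 0.
So G(z) = \frac{- z \cos{\left(z \right)} + \sin{\left(z \right)} - 12 \cos{\left(z \right)}}{4}.
Check: d/dz[\frac{- z \cos{\left(z \right)} + \sin{\left(z \right)} - 12 \cos{\left(z \right)}}{4}] = \frac{z \sin{\left(z \right)}}{4} + 3 \sin{\left(z \right)} = G'(z).

G(z) = \frac{- z \cos{\left(z \right)} + \sin{\left(z \right)} - 12 \cos{\left(z \right)}}{4}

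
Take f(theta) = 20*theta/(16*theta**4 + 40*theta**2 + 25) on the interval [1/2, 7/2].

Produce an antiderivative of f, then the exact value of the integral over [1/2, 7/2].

Antiderivative: F(theta) = -5/(2*(4*theta**2 + 5)); value = 10/27

f matches the chain-rule pattern g'(h)*h' with inner function h(theta) = 4*theta**2 + 5; substituting u = h(theta) collapses the integral.
F(theta) = -5/(2*(4*theta**2 + 5)) is an antiderivative of f.
Check: d/dtheta[-5/(2*(4*theta**2 + 5))] = 20*theta/(16*theta**4 + 40*theta**2 + 25) = f(theta).
F(7/2) = -5/108; F(1/2) = -5/12.
Integral = F(7/2) - F(1/2) = 10/27.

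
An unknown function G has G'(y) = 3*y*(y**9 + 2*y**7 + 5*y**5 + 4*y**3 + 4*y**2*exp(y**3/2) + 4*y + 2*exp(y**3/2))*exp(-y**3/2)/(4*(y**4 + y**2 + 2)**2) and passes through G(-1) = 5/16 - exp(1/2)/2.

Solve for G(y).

G(y) = 1/2 - exp(-y**3/2)/2 - 3/(4*(y**4 + y**2 + 2))

Check a candidate G(y) by differentiating: d/dy[G] must match the given G'(y).
A general antiderivative is -exp(-y**3/2)/2 - 3/(4*(y**4 + y**2 + 2)) + C.
The condition gives C = 5/16 - exp(1/2)/2 - (-exp(1/2)/2 - 3/16) = 1/2.
So G(y) = 1/2 - exp(-y**3/2)/2 - 3/(4*(y**4 + y**2 + 2)).
Check: d/dy[1/2 - exp(-y**3/2)/2 - 3/(4*(y**4 + y**2 + 2))] = (3*y**10 + 6*y**8 + 15*y**6 + 12*y**4 + 12*y**3*exp(y**3/2) + 12*y**2 + 6*y*exp(y**3/2))/(4*y**8*exp(y**3/2) + 8*y**6*exp(y**3/2) + 20*y**4*exp(y**3/2) + 16*y**2*exp(y**3/2) + 16*exp(y**3/2)), which equals G'(y).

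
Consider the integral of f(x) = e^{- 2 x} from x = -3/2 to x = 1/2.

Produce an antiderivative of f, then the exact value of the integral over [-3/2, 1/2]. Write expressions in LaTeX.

Antiderivative: F(x) = - \frac{e^{- 2 x}}{2}; value = - \frac{1}{2 e} + \frac{e^{3}}{2}

A first test for any F(x): its x-derivative must equal f(x) identically.
F(x) = - \frac{e^{- 2 x}}{2} is an antiderivative of f.
Check: d/dx[- \frac{e^{- 2 x}}{2}] = e^{- 2 x} = f(x).
F(1/2) = - \frac{1}{2 e}; F(-3/2) = - \frac{e^{3}}{2}.
Integral = F(1/2) - F(-3/2) = - \frac{1}{2 e} + \frac{e^{3}}{2}.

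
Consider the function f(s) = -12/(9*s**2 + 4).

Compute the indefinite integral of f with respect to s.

Whatever form F(s) takes, F'(s) = f(s) is non-negotiable.
Check: d/ds[-2*atan(3*s/2)] = -12/(9*s**2 + 4) = f(s).

F(s) = -2*atan(3*s/2) + C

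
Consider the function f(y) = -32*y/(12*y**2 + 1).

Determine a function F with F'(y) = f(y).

f matches the chain-rule pattern g'(h)*h' with inner function h(y) = 4*y**2 + 1/3; substituting u = h(y) collapses the integral.
Check: d/dy[-4*log(4*y**2 + 1/3)/3] = -32*y/(12*y**2 + 1) = f(y).

An antiderivative is F(y) = -4*log(4*y**2 + 1/3)/3.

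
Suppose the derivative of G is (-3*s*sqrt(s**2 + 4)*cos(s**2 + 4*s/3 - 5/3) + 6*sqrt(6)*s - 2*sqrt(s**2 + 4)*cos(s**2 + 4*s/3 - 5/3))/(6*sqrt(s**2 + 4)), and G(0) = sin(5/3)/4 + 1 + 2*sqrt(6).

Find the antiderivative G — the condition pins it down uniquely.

A candidate passes only if d/ds[G] lands on the given G'(s) exactly.
A general antiderivative is 2*sqrt(3*s**2/2 + 6) - sin(s**2 + 4*s/3 - 5/3)/4 + C.
The condition gives C = sin(5/3)/4 + 1 + 2*sqrt(6) - (sin(5/3)/4 + 2*sqrt(6)) = 1.
So G(s) = -(-4*sqrt(6)*sqrt(s**2 + 4) + sin(s**2 + 4*s/3 - 5/3) - 4)/4.
Check: d/ds[-(-4*sqrt(6)*sqrt(s**2 + 4) + sin(s**2 + 4*s/3 - 5/3) - 4)/4] = (-3*s*sqrt(s**2 + 4)*cos(s**2 + 4*s/3 - 5/3) + 6*sqrt(6)*s - 2*sqrt(s**2 + 4)*cos(s**2 + 4*s/3 - 5/3))/(6*sqrt(s**2 + 4)) = G'(s).

G(s) = -(-4*sqrt(6)*sqrt(s**2 + 4) + sin(s**2 + 4*s/3 - 5/3) - 4)/4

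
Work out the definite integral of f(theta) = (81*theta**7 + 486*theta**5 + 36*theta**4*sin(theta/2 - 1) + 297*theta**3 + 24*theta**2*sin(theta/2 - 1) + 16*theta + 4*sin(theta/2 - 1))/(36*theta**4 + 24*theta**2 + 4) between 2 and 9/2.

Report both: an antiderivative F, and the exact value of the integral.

Since d/dtheta undoes antidifferentiation here, F'(theta) = f(theta) is required of F(theta).
F(theta) = (3*(3*theta**2 + 1)*(3*theta**2 + 16)**2 - 96*(3*theta**2 + 1)*cos(theta/2 - 1) + 64)/(48*(3*theta**2 + 1)) is an antiderivative of f.
Check: d/dtheta[(3*(3*theta**2 + 1)*(3*theta**2 + 16)**2 - 96*(3*theta**2 + 1)*cos(theta/2 - 1) + 64)/(48*(3*theta**2 + 1))] = (81*theta**7 + 486*theta**5 + 36*theta**4*sin(theta/2 - 1) + 297*theta**3 + 24*theta**2*sin(theta/2 - 1) + 16*theta + 4*sin(theta/2 - 1))/(36*theta**4 + 24*theta**2 + 4) = f(theta).
F(9/2) = 69842605/189696 - 2*cos(5/4); F(2) = 1837/39.
Integral = F(9/2) - F(2) = 20302479/63232 - 2*cos(5/4).

Antiderivative: F(theta) = (3*(3*theta**2 + 1)*(3*theta**2 + 16)**2 - 96*(3*theta**2 + 1)*cos(theta/2 - 1) + 64)/(48*(3*theta**2 + 1)); value = 20302479/63232 - 2*cos(5/4)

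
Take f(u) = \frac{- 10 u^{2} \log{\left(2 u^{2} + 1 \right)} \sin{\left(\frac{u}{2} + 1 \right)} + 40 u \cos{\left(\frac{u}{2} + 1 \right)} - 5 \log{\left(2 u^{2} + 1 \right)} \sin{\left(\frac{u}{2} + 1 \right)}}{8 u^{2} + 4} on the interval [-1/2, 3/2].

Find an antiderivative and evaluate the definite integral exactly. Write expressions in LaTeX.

Antiderivative: F(u) = \frac{5 \log{\left(2 u^{2} + 1 \right)} \cos{\left(\frac{u}{2} + 1 \right)}}{2}; value = \frac{5 \log{\left(\frac{11}{2} \right)} \cos{\left(\frac{7}{4} \right)}}{2} - \frac{5 \log{\left(\frac{3}{2} \right)} \cos{\left(\frac{3}{4} \right)}}{2}

Recognize the product-rule pattern: f = v'r + vr' with v = \frac{5 \cos{\left(\frac{u}{2} + 1 \right)}}{2}, r = \log{\left(2 u^{2} + 1 \right)}, so integration by parts undoes it.
F(u) = \frac{5 \log{\left(2 u^{2} + 1 \right)} \cos{\left(\frac{u}{2} + 1 \right)}}{2} is an antiderivative of f.
Check: d/du[\frac{5 \log{\left(2 u^{2} + 1 \right)} \cos{\left(\frac{u}{2} + 1 \right)}}{2}] = \frac{- 10 u^{2} \log{\left(2 u^{2} + 1 \right)} \sin{\left(\frac{u}{2} + 1 \right)} + 40 u \cos{\left(\frac{u}{2} + 1 \right)} - 5 \log{\left(2 u^{2} + 1 \right)} \sin{\left(\frac{u}{2} + 1 \right)}}{8 u^{2} + 4} = f(u).
F(3/2) = \frac{5 \log{\left(\frac{11}{2} \right)} \cos{\left(\frac{7}{4} \right)}}{2}; F(-1/2) = \frac{5 \log{\left(\frac{3}{2} \right)} \cos{\left(\frac{3}{4} \right)}}{2}.
Integral = F(3/2) - F(-1/2) = \frac{5 \log{\left(\frac{11}{2} \right)} \cos{\left(\frac{7}{4} \right)}}{2} - \frac{5 \log{\left(\frac{3}{2} \right)} \cos{\left(\frac{3}{4} \right)}}{2}.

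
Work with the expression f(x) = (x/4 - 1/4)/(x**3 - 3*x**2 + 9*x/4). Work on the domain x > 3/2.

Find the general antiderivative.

Factor the denominator (x*(2*x - 3)**2) and decompose: f = 2/(9*(2*x - 3)) + 1/(3*(2*x - 3)**2) - 1/(9*x); each piece integrates to a log, atan, or power term.
Check: d/dx[-log(x)/9 + log(x - 3/2)/9 - 1/(12*x - 18)] = (x - 1)/(4*x**3 - 12*x**2 + 9*x), which equals f(x).

F(x) = -log(x)/9 + log(x - 3/2)/9 - 1/(12*x - 18) + C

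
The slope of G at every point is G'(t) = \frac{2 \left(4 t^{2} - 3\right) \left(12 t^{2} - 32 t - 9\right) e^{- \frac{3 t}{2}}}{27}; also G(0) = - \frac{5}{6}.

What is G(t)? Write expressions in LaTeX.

G'(t) has the shape u'v + uv' for u = - \frac{4 \left(\frac{4 t^{2}}{3} - 1\right)^{2}}{3} and v = e^{- \frac{3 t}{2}} — it is the derivative of the product u*v.
A general antiderivative is - \frac{4 \left(\frac{4 t^{2}}{3} - 1\right)^{2} e^{- \frac{3 t}{2}}}{3} + C.
The condition gives C = - \frac{5}{6} - (- \frac{4}{3}) = \frac{1}{2}.
So G(t) = - \frac{\left(128 t^{4} - 192 t^{2} - 27 e^{\frac{3 t}{2}} + 72\right) e^{- \frac{3 t}{2}}}{54}.
Check: d/dt[- \frac{\left(128 t^{4} - 192 t^{2} - 27 e^{\frac{3 t}{2}} + 72\right) e^{- \frac{3 t}{2}}}{54}] = \frac{\left(96 t^{4} - 256 t^{3} - 144 t^{2} + 192 t + 54\right) e^{- \frac{3 t}{2}}}{27}, which equals G'(t).

G(t) = - \frac{\left(128 t^{4} - 192 t^{2} - 27 e^{\frac{3 t}{2}} + 72\right) e^{- \frac{3 t}{2}}}{54}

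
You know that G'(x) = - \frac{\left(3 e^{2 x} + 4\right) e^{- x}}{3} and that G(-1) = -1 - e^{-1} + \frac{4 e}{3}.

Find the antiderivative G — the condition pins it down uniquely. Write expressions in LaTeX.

G(x) = \frac{\left(- 3 e^{2 x} - 3 e^{x} + 4\right) e^{- x}}{3}

A candidate passes only if d/dx[G] lands on the given G'(x) exactly.
A general antiderivative is - e^{x} + \frac{4 e^{- x}}{3} + C.
The condition gives C = -1 - e^{-1} + \frac{4 e}{3} - (- \frac{1}{e} + \frac{4 e}{3}) = -1.
So G(x) = \frac{\left(- 3 e^{2 x} - 3 e^{x} + 4\right) e^{- x}}{3}.
Check: d/dx[\frac{\left(- 3 e^{2 x} - 3 e^{x} + 4\right) e^{- x}}{3}] = \frac{\left(- 3 e^{2 x} - 4\right) e^{- x}}{3}, which equals G'(x).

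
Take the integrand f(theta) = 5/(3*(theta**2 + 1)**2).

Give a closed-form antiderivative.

An antiderivative is F(theta) = 5*theta/(6*theta**2 + 6) + 5*atan(theta)/6.

Differentiate the proposed F(theta) back; it has to land on f(theta) exactly.
Check: d/dtheta[5*theta/(6*theta**2 + 6) + 5*atan(theta)/6] = 5/(3*theta**4 + 6*theta**2 + 3), which equals f(theta).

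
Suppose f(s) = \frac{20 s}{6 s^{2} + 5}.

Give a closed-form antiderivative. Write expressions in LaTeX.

The substitution u = 2 s^{2} + \frac{5}{3} works: f is exactly (dF/du)*(du/ds) for that inner function.
Check: d/ds[\frac{5 \log{\left(2 s^{2} + \frac{5}{3} \right)}}{3}] = \frac{20 s}{6 s^{2} + 5} = f(s).

An antiderivative is F(s) = \frac{5 \log{\left(2 s^{2} + \frac{5}{3} \right)}}{3}.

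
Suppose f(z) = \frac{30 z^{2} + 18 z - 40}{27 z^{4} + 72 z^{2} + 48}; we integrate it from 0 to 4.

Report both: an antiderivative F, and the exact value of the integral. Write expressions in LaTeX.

Recognize the product-rule pattern: f = u'v + uv' with u = \frac{1}{\frac{3 z^{2}}{2} + 2}, v = - \frac{5 z}{3} - \frac{1}{2}, so integration by parts undoes it.
F(z) = \frac{- \frac{5 z}{3} - \frac{1}{2}}{\frac{3 z^{2}}{2} + 2} is an antiderivative of f.
Check: d/dz[\frac{- \frac{5 z}{3} - \frac{1}{2}}{\frac{3 z^{2}}{2} + 2}] = \frac{30 z^{2} + 18 z - 40}{27 z^{4} + 72 z^{2} + 48} = f(z).
F(4) = - \frac{43}{156}; F(0) = - \frac{1}{4}.
Integral = F(4) - F(0) = - \frac{1}{39}.

Antiderivative: F(z) = \frac{- \frac{5 z}{3} - \frac{1}{2}}{\frac{3 z^{2}}{2} + 2}; value = - \frac{1}{39}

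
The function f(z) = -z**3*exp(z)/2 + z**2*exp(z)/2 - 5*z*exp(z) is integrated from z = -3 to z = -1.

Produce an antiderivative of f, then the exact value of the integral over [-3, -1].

Antiderivative: F(z) = (-z**3 + 4*z**2 - 18*z + 18)*exp(z)/2; value = -135*exp(-3)/2 + 41*exp(-1)/2

f has the shape u'v + uv' for u = -z**3/2 + 2*z**2 - 9*z + 9 and v = exp(z) — it is the derivative of the product u*v.
F(z) = (-z**3 + 4*z**2 - 18*z + 18)*exp(z)/2 is an antiderivative of f.
Check: d/dz[(-z**3 + 4*z**2 - 18*z + 18)*exp(z)/2] = -z**3*exp(z)/2 + z**2*exp(z)/2 - 5*z*exp(z) = f(z).
F(-1) = 41*exp(-1)/2; F(-3) = 135*exp(-3)/2.
Integral = F(-1) - F(-3) = -135*exp(-3)/2 + 41*exp(-1)/2.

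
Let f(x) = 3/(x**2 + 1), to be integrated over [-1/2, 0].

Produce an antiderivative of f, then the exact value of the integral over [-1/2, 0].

Antiderivative: F(x) = 3*atan(x); value = 3*atan(1/2)

A candidate is checked by its d/dx: the result must match f(x).
F(x) = 3*atan(x) is an antiderivative of f.
Check: d/dx[3*atan(x)] = 3/(x**2 + 1) = f(x).
F(0) = 0; F(-1/2) = -3*atan(1/2).
Integral = F(0) - F(-1/2) = 3*atan(1/2).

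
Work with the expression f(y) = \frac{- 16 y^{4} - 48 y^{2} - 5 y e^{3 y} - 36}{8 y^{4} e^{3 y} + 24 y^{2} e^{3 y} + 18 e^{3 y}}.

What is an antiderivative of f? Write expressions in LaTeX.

Differentiate the proposed F(y) back; it has to land on f(y) exactly.
Check: d/dy[\frac{\left(32 y^{2} + 15 e^{3 y} + 48\right) e^{- 3 y}}{24 \left(2 y^{2} + 3\right)}] = \frac{- 16 y^{4} - 48 y^{2} - 5 y e^{3 y} - 36}{8 y^{4} e^{3 y} + 24 y^{2} e^{3 y} + 18 e^{3 y}} = f(y).

An antiderivative is F(y) = \frac{\left(32 y^{2} + 15 e^{3 y} + 48\right) e^{- 3 y}}{24 \left(2 y^{2} + 3\right)}.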